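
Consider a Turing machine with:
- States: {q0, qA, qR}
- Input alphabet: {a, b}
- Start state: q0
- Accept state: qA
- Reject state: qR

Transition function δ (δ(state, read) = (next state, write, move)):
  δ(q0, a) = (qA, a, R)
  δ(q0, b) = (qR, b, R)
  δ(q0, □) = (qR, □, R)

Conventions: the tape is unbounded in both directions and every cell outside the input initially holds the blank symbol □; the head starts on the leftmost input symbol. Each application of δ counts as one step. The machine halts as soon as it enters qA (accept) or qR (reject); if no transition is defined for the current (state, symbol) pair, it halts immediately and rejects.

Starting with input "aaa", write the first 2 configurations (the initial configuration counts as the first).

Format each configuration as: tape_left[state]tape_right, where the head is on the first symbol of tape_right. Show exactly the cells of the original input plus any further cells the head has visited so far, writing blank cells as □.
Step 0: [q0]aaa (head at position 0)
Step 1: δ(q0, a) = (qA, a, R)  ⊢  a[qA]aa (head at position 1)

Final answer: [q0]aaa ⊢ a[qA]aa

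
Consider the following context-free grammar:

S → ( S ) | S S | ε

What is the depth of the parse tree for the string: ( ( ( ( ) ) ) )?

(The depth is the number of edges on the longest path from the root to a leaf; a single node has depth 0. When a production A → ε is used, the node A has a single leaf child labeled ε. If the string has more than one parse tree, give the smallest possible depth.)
The string is 4 nested pairs. The shallowest parse tree applies S → ( S ) 4 times (one node per nested pair, each a child of the previous) and then S → ε in the middle.
S nodes at depths 0..4, ε leaf at depth 5; parentheses leaves are at depths 1..4.
(Using S → S S with an S → ε child anywhere only adds levels, so it cannot give a shallower tree.)
Depth = 5.

Final answer: 5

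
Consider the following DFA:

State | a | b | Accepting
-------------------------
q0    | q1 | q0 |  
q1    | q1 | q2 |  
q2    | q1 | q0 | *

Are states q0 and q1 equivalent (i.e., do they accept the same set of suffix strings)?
Try the suffix "b".
From q0: q0 → q0 — not accepting.
From q1: q1 → q2 — accepting.
The two states disagree on this suffix, so they are not equivalent.

Final answer: No. Distinguishing string: "b" - accepted from q1 but not from q0.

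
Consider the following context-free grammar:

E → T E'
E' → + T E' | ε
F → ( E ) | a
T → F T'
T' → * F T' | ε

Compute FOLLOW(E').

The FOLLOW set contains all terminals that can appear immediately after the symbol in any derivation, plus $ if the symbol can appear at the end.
Useful FIRST sets: FIRST(E') = {+, ε}, FIRST(T') = {*, ε} (both E' and T' are nullable).
FOLLOW(E): E is the start symbol → $; E appears in F → ( E ) followed by ')' → FOLLOW(E) = {), $}.
FOLLOW(E'): E' appears at the right end of E → T E' and of E' → + T E', so FOLLOW(E') ⊇ FOLLOW(E) (the second occurrence adds nothing new). FOLLOW(E') = {), $}.

Final answer: {$, )}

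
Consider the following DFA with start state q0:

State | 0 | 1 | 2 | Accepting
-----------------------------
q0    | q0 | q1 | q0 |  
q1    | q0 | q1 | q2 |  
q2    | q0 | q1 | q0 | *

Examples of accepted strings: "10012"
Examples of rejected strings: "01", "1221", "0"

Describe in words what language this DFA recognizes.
strings over {0,1,2} ending with '12'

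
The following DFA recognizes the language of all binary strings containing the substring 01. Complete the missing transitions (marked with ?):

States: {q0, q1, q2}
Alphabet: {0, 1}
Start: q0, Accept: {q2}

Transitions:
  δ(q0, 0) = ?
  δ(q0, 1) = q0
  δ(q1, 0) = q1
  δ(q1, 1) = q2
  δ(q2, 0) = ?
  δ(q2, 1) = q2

What each state remembers (consistent with the given transitions and accept states):
  q0: 01 not seen yet and the last symbol was not 0
  q1: 01 not seen yet and the last symbol was 0
  q2: the substring 01 has already been seen
Filling in the missing entries:
  δ(q0, 0): in q0 (01 not seen yet and the last symbol was not 0), after reading 0 we have: 01 not seen yet and the last symbol was 0 → q1
  δ(q2, 0): in q2 (the substring 01 has already been seen), after reading 0 we have: the substring 01 has already been seen → q2

Final answer: δ(q0, 0) = q1; δ(q2, 0) = q2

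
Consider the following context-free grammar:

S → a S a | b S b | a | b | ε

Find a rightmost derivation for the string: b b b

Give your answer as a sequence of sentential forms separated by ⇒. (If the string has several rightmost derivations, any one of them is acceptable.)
Start with S.
Step 1: the rightmost non-terminal is S; apply S → b S b:  b S b
Step 2: the rightmost non-terminal is S; apply S → b:  b b b

Final answer: S ⇒ b S b ⇒ b b b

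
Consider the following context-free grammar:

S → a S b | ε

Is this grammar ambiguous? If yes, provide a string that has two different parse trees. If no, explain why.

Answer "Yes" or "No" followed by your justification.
At every step exactly one production applies: if the remaining string to generate is non-empty it starts with a and ends with b, forcing S → a S b; if it is empty, S → ε is forced. Hence each string a^n b^n has exactly one derivation (S → a S b applied n times, then S → ε) and one parse tree.

Final answer: No - the grammar is unambiguous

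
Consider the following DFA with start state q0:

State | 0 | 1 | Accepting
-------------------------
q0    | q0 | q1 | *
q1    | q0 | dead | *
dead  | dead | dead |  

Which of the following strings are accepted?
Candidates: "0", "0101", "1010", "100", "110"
"0": q0 → q0; q0 is accepting → accepted
"0101": q0 → q0 → q1 → q0 → q1; q1 is accepting → accepted
"1010": q0 → q1 → q0 → q1 → q0; q0 is accepting → accepted
"100": q0 → q1 → q0 → q0; q0 is accepting → accepted
"110": q0 → q1 → dead → dead; dead is not accepting → rejected

Final answer: "0", "0101", "1010", "100"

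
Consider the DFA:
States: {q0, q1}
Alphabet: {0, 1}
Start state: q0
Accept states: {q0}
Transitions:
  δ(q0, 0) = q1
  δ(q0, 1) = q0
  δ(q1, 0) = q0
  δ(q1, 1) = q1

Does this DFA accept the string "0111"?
Processing string "0111":
  q0 --0--> q1
  q1 --1--> q1
  q1 --1--> q1
  q1 --1--> q1
Final state: q1
Accept states: {q0}
q1 is not an accept state, so the string is rejected.

Final answer: No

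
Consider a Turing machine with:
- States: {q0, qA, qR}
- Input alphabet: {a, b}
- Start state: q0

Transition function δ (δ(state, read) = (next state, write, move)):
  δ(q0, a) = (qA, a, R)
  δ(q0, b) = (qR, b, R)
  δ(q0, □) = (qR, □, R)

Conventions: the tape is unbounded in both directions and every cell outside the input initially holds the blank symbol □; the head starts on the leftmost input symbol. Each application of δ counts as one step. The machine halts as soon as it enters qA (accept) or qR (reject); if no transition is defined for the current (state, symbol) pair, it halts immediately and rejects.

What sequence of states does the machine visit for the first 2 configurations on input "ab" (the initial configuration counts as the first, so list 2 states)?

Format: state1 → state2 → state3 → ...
Step 0: [q0]ab (head at position 0)
Step 1: δ(q0, a) = (qA, a, R)  ⊢  a[qA]b (head at position 1)
Reading off the states of these 2 configurations: q0 → qA

Final answer: q0 → qA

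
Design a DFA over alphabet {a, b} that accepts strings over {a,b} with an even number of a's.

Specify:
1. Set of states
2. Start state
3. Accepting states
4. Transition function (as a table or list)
One valid DFA (any DFA recognizing the same language is acceptable):
States: {q0, q1}
Start: q0
Accepting: {q0}
Transitions (accepting states marked with *):
State | a | b | Accepting
-------------------------
q0    | q1 | q0 | *
q1    | q0 | q1 |  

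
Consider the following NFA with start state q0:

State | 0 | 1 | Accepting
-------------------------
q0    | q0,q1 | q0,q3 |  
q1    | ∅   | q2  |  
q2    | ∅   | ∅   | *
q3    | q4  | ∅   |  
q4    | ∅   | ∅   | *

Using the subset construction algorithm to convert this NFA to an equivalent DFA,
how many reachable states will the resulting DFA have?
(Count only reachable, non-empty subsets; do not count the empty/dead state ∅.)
Start subset: {q0}
{q0}: on 0 → {q0, q1}, on 1 → {q0, q3}
{q0, q1}: on 0 → {q0, q1}, on 1 → {q0, q2, q3}
{q0, q3}: on 0 → {q0, q1, q4}, on 1 → {q0, q3}
{q0, q2, q3}: on 0 → {q0, q1, q4}, on 1 → {q0, q3}
{q0, q1, q4}: on 0 → {q0, q1}, on 1 → {q0, q2, q3}
Reachable non-empty subsets: {q0}, {q0, q1}, {q0, q3}, {q0, q2, q3}, {q0, q1, q4} — 5 in total.

Final answer: 5 states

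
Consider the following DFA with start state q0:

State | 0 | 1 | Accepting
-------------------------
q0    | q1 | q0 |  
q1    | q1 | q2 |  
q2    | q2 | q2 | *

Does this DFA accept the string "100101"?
Start in q0.
Read '1': q0 → q0
Read '0': q0 → q1
Read '0': q1 → q1
Read '1': q1 → q2
Read '0': q2 → q2
Read '1': q2 → q2
Final state q2 is accepting, so the string is accepted.

Final answer: Yes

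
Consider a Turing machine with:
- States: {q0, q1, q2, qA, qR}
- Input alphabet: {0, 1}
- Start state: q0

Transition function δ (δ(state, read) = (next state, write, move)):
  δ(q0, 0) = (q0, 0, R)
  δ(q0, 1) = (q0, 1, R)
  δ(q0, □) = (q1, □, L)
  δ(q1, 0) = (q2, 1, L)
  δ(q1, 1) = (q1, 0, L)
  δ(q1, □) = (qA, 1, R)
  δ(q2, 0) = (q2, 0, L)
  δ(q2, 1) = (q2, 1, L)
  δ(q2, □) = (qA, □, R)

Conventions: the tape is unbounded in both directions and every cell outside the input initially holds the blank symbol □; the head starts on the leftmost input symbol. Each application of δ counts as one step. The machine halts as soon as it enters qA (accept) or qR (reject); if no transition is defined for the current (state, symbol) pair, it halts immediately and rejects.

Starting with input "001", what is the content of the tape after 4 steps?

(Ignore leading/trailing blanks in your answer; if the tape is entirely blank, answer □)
Step 0: [q0]001 (head at position 0)
Step 1: δ(q0, 0) = (q0, 0, R)  ⊢  0[q0]01 (head at position 1)
Step 2: δ(q0, 0) = (q0, 0, R)  ⊢  00[q0]1 (head at position 2)
Step 3: δ(q0, 1) = (q0, 1, R)  ⊢  001[q0]□ (head at position 3)
Step 4: δ(q0, □) = (q1, □, L)  ⊢  00[q1]1□ (head at position 2)
Tape after 4 steps (ignoring surrounding blanks): 001

Final answer: Tape: 001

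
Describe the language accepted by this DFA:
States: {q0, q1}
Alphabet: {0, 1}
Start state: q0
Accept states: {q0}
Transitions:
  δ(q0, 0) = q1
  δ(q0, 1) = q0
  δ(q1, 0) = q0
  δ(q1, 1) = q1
Analyzing the DFA structure:
Start state: q0
Accept states: {q0}
Interpreting what each state remembers (checking against the transitions):
  q0: an even number of 0s has been read so far
  q1: an odd number of 0s has been read so far
  δ(q0, 0): in q0 (an even number of 0s has been read so far), after reading 0 we have: an odd number of 0s has been read so far → q1
  δ(q0, 1): in q0 (an even number of 0s has been read so far), after reading 1 we have: an even number of 0s has been read so far → q0
  δ(q1, 0): in q1 (an odd number of 0s has been read so far), after reading 0 we have: an even number of 0s has been read so far → q0
  δ(q1, 1): in q1 (an odd number of 0s has been read so far), after reading 1 we have: an odd number of 0s has been read so far → q1
A string is accepted iff it ends in {q0}, i.e. an even number of 0s has been read so far.
Language: All binary strings with an even number of 0s

Final answer: All binary strings with an even number of 0s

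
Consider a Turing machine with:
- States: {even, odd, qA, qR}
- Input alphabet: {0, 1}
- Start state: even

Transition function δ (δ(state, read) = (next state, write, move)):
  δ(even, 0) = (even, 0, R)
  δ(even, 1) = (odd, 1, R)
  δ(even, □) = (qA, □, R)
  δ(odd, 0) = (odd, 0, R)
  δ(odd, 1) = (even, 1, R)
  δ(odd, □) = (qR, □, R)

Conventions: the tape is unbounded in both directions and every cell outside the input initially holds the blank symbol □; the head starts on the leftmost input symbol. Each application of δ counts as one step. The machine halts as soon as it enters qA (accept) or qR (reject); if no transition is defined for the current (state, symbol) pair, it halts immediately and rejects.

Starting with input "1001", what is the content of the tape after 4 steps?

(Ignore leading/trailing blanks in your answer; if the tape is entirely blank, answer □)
Step 0: [even]1001 (head at position 0)
Step 1: δ(even, 1) = (odd, 1, R)  ⊢  1[odd]001 (head at position 1)
Step 2: δ(odd, 0) = (odd, 0, R)  ⊢  10[odd]01 (head at position 2)
Step 3: δ(odd, 0) = (odd, 0, R)  ⊢  100[odd]1 (head at position 3)
Step 4: δ(odd, 1) = (even, 1, R)  ⊢  1001[even]□ (head at position 4)
Tape after 4 steps (ignoring surrounding blanks): 1001

Final answer: Tape: 1001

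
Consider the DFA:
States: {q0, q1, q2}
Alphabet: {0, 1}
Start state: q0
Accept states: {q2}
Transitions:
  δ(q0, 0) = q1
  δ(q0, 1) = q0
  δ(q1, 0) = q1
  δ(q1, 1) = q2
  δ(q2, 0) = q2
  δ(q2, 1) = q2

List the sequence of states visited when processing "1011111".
Starting at q0
Read '1': q0 -> q0
Read '0': q0 -> q1
Read '1': q1 -> q2
Read '1': q2 -> q2
Read '1': q2 -> q2
Read '1': q2 -> q2
Read '1': q2 -> q2

Final answer: q0 -> q0 -> q1 -> q2 -> q2 -> q2 -> q2 -> q2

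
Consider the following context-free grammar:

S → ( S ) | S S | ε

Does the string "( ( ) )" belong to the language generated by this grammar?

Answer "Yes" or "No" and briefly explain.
A derivation exists: S ⇒ ( S ) ⇒ ( ( S ) ) ⇒ ( ( ) ) (using S → ( S ) twice, then S → ε).

Final answer: Yes - a valid derivation exists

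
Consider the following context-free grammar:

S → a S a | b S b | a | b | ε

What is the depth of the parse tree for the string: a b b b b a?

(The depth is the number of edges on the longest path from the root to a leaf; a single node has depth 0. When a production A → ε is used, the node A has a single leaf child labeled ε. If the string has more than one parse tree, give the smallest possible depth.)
The string has even length 6, so its (unique) parse tree peels off matching outer symbols: S → a S a, S → b S b, S → b S b, and finally S → ε for the empty middle.
The S nodes are at depths 0..3; the ε leaf under the innermost S is at depth 4 (terminal leaves are at depths 1..3).
Depth = 4.

Final answer: 4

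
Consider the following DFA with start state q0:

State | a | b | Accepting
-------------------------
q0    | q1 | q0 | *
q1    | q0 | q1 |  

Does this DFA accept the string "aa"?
Start in q0.
Read 'a': q0 → q1
Read 'a': q1 → q0
Final state q0 is accepting, so the string is accepted.

Final answer: Yes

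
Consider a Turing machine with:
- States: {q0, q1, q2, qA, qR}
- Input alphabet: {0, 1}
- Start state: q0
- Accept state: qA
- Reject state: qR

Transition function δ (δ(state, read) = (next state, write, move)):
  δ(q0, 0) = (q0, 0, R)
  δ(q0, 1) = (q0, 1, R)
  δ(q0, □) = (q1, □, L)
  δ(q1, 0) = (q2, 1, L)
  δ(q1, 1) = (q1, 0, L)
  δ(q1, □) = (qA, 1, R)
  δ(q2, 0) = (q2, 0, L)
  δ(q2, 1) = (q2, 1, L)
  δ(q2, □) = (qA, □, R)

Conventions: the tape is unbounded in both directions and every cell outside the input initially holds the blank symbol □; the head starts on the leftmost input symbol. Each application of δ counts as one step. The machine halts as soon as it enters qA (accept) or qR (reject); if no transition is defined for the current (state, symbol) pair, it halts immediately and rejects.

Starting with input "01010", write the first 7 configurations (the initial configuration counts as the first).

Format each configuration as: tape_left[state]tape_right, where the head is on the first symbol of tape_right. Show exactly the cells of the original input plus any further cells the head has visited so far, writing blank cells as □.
Step 0: [q0]01010 (head at position 0)
Step 1: δ(q0, 0) = (q0, 0, R)  ⊢  0[q0]1010 (head at position 1)
Step 2: δ(q0, 1) = (q0, 1, R)  ⊢  01[q0]010 (head at position 2)
Step 3: δ(q0, 0) = (q0, 0, R)  ⊢  010[q0]10 (head at position 3)
Step 4: δ(q0, 1) = (q0, 1, R)  ⊢  0101[q0]0 (head at position 4)
Step 5: δ(q0, 0) = (q0, 0, R)  ⊢  01010[q0]□ (head at position 5)
Step 6: δ(q0, □) = (q1, □, L)  ⊢  0101[q1]0□ (head at position 4)

Final answer: [q0]01010 ⊢ 0[q0]1010 ⊢ 01[q0]010 ⊢ 010[q0]10 ⊢ 0101[q0]0 ⊢ 01010[q0]□ ⊢ 0101[q1]0□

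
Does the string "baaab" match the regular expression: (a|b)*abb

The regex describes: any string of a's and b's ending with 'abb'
No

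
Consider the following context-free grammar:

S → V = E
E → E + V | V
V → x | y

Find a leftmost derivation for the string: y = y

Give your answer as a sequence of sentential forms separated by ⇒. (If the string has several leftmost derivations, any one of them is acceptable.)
Start with S.
Step 1: the leftmost non-terminal is S; apply S → V = E:  V = E
Step 2: the leftmost non-terminal is V; apply V → y:  y = E
Step 3: the leftmost non-terminal is E; apply E → V:  y = V
Step 4: the leftmost non-terminal is V; apply V → y:  y = y

Final answer: S ⇒ V = E ⇒ y = E ⇒ y = V ⇒ y = y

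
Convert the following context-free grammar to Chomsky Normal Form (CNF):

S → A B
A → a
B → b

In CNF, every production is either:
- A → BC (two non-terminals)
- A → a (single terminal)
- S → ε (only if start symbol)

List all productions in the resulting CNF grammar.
The grammar has no ε-productions or unit productions to eliminate.
S → A B is already in CNF (two non-terminals) – keep it.
A → a is already in CNF (single terminal) – keep it.
B → b is already in CNF (single terminal) – keep it.
Resulting CNF grammar (3 productions): A → a; B → b; S → A B

Final answer: A → a; B → b; S → A B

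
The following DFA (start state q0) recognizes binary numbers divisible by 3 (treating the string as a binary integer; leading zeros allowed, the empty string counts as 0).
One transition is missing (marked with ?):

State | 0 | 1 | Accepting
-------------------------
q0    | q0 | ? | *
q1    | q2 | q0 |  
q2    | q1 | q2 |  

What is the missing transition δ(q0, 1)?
q1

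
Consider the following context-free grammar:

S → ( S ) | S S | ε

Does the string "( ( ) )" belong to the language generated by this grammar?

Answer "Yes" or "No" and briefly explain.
A derivation exists: S ⇒ ( S ) ⇒ ( ( S ) ) ⇒ ( ( ) ) (using S → ( S ) twice, then S → ε).

Final answer: Yes - a valid derivation exists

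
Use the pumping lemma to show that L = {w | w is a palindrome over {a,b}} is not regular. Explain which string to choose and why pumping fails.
Language: L = {w | w is a palindrome over {a,b}} (strings that read the same forwards and backwards)
Step 1: Assume for contradiction that L is regular, with pumping length p.
Step 2: Choose s = a^p b a^p. Then s ∈ L (it reads the same forwards and backwards) and |s| ≥ p.
Step 3: Consider any decomposition s = xyz with |xy| ≤ p and |y| > 0. Since |xy| ≤ p and the first p symbols of s are all a's, y = a^k for some k with 1 ≤ k ≤ p.
Step 4: Pumping up (i = 2): xy²z = a^(p+k) b a^p. Its reverse is a^p b a^(p+k) ≠ a^(p+k) b a^p (the single b is no longer in the middle), so xy²z is not a palindrome and xy²z ∉ L.
This contradicts the pumping lemma, so L is not regular.

Final answer: Choose s = a^p b a^p. Since |xy| ≤ p, y = a^k with k ≥ 1. Then xy²z = a^(p+k) b a^p is not a palindrome, so ∉ L.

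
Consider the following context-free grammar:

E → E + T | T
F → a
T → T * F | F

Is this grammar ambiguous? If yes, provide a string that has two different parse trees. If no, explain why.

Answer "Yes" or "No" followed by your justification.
This is the standard stratified expression grammar: '+' is introduced only by the left-recursive rule E → E + T and '*' only by the left-recursive rule T → T * F, with F → a. For any string, the last '+' must be the one produced at the root E (everything after it is a T containing no '+'), and likewise within each T the last '*' is produced at its root. This fixes the parse tree uniquely (left-associative, '*' binding tighter than '+'), so every string has exactly one parse tree.

Final answer: No - the grammar is unambiguous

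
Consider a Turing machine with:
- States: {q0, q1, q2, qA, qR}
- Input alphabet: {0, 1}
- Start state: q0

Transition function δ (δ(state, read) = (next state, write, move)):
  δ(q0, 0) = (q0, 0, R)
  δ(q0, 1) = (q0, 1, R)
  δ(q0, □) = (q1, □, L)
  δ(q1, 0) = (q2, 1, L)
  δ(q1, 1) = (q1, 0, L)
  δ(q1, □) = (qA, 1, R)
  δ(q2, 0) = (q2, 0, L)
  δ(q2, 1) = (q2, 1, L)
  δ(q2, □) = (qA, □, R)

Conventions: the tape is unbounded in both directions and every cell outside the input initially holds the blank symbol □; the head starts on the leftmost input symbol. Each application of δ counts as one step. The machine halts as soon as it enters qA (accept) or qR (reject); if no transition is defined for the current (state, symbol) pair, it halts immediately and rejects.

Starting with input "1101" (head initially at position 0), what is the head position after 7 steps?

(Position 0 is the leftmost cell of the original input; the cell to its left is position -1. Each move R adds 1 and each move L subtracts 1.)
Step 0: [q0]1101 (head at position 0)
Step 1: δ(q0, 1) = (q0, 1, R)  ⊢  1[q0]101 (head at position 1)
Step 2: δ(q0, 1) = (q0, 1, R)  ⊢  11[q0]01 (head at position 2)
Step 3: δ(q0, 0) = (q0, 0, R)  ⊢  110[q0]1 (head at position 3)
Step 4: δ(q0, 1) = (q0, 1, R)  ⊢  1101[q0]□ (head at position 4)
Step 5: δ(q0, □) = (q1, □, L)  ⊢  110[q1]1□ (head at position 3)
Step 6: δ(q1, 1) = (q1, 0, L)  ⊢  11[q1]00□ (head at position 2)
Step 7: δ(q1, 0) = (q2, 1, L)  ⊢  1[q2]110□ (head at position 1)
Head position after 7 steps: 1

Final answer: Position 1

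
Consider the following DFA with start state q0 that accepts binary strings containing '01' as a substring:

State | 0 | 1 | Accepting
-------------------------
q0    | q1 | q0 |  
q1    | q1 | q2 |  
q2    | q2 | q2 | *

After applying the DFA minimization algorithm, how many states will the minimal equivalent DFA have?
All 3 states are reachable from q0, so none can be removed as unreachable.
Table-filling: first mark every (accepting, non-accepting) pair as distinguishable (accepting: {q2}; non-accepting: {q0, q1}).
Round 1: (q0, q1) on '1' go to q0 and q2, already distinguishable → mark.
Every pair of states is distinguishable, so the DFA is already minimal.
Equivalence classes: {q0}, {q1}, {q2} → 3 states.

Final answer: 3 states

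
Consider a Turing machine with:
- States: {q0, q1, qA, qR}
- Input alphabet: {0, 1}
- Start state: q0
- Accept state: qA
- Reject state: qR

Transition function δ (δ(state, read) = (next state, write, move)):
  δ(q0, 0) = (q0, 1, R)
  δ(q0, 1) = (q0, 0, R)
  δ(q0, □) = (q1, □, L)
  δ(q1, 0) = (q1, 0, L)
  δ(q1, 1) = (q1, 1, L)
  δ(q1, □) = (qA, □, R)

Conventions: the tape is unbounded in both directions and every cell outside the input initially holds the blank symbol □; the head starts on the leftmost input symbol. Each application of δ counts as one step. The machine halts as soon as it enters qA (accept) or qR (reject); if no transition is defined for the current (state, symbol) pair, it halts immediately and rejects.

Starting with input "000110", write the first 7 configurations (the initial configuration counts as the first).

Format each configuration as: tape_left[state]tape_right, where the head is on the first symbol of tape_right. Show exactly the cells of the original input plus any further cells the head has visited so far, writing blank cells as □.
Step 0: [q0]000110 (head at position 0)
Step 1: δ(q0, 0) = (q0, 1, R)  ⊢  1[q0]00110 (head at position 1)
Step 2: δ(q0, 0) = (q0, 1, R)  ⊢  11[q0]0110 (head at position 2)
Step 3: δ(q0, 0) = (q0, 1, R)  ⊢  111[q0]110 (head at position 3)
Step 4: δ(q0, 1) = (q0, 0, R)  ⊢  1110[q0]10 (head at position 4)
Step 5: δ(q0, 1) = (q0, 0, R)  ⊢  11100[q0]0 (head at position 5)
Step 6: δ(q0, 0) = (q0, 1, R)  ⊢  111001[q0]□ (head at position 6)

Final answer: [q0]000110 ⊢ 1[q0]00110 ⊢ 11[q0]0110 ⊢ 111[q0]110 ⊢ 1110[q0]10 ⊢ 11100[q0]0 ⊢ 111001[q0]□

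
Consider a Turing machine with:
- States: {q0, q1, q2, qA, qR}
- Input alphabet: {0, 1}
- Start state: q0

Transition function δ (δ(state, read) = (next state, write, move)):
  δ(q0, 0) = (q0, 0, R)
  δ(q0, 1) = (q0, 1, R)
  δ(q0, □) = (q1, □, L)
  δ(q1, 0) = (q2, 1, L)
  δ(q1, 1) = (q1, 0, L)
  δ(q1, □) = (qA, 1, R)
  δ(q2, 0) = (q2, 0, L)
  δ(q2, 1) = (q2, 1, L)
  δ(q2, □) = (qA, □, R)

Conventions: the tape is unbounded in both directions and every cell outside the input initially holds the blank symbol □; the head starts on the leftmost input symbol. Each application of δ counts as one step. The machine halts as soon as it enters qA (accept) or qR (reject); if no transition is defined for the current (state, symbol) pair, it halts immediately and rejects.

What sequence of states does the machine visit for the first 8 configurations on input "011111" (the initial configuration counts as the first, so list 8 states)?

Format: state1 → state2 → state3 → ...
Step 0: [q0]011111 (head at position 0)
Step 1: δ(q0, 0) = (q0, 0, R)  ⊢  0[q0]11111 (head at position 1)
Step 2: δ(q0, 1) = (q0, 1, R)  ⊢  01[q0]1111 (head at position 2)
Step 3: δ(q0, 1) = (q0, 1, R)  ⊢  011[q0]111 (head at position 3)
Step 4: δ(q0, 1) = (q0, 1, R)  ⊢  0111[q0]11 (head at position 4)
Step 5: δ(q0, 1) = (q0, 1, R)  ⊢  01111[q0]1 (head at position 5)
Step 6: δ(q0, 1) = (q0, 1, R)  ⊢  011111[q0]□ (head at position 6)
Step 7: δ(q0, □) = (q1, □, L)  ⊢  01111[q1]1□ (head at position 5)
Reading off the states of these 8 configurations: q0 → q0 → q0 → q0 → q0 → q0 → q0 → q1

Final answer: q0 → q0 → q0 → q0 → q0 → q0 → q0 → q1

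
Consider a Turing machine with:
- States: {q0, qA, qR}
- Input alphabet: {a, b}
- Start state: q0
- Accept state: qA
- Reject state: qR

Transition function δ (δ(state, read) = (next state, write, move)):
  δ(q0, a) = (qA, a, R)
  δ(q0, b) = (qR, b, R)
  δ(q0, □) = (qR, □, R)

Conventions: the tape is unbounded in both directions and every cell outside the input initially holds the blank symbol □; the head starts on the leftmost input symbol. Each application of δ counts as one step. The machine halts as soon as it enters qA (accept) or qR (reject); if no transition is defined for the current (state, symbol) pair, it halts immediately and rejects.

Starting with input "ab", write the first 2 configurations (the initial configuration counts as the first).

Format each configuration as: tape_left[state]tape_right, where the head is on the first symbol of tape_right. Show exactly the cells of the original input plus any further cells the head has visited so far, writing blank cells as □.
Step 0: [q0]ab (head at position 0)
Step 1: δ(q0, a) = (qA, a, R)  ⊢  a[qA]b (head at position 1)

Final answer: [q0]ab ⊢ a[qA]b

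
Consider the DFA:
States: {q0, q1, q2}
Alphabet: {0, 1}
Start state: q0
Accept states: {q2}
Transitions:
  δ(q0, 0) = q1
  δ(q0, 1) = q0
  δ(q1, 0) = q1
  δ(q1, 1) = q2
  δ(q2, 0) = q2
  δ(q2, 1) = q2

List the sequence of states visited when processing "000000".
Starting at q0
Read '0': q0 -> q1
Read '0': q1 -> q1
Read '0': q1 -> q1
Read '0': q1 -> q1
Read '0': q1 -> q1
Read '0': q1 -> q1

Final answer: q0 -> q1 -> q1 -> q1 -> q1 -> q1 -> q1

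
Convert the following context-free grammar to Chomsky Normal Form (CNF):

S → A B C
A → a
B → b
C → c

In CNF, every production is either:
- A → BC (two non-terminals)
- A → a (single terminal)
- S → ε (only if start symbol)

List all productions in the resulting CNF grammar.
The grammar has no ε-productions or unit productions to eliminate.
A → a is already in CNF (single terminal) – keep it.
B → b is already in CNF (single terminal) – keep it.
C → c is already in CNF (single terminal) – keep it.
S → A B C has 3 symbols on the right: break it into binary productions S → A X0, X0 → B C.
Resulting CNF grammar (5 productions): A → a; B → b; C → c; S → A X0; X0 → B C

Final answer: A → a; B → b; C → c; S → A X0; X0 → B C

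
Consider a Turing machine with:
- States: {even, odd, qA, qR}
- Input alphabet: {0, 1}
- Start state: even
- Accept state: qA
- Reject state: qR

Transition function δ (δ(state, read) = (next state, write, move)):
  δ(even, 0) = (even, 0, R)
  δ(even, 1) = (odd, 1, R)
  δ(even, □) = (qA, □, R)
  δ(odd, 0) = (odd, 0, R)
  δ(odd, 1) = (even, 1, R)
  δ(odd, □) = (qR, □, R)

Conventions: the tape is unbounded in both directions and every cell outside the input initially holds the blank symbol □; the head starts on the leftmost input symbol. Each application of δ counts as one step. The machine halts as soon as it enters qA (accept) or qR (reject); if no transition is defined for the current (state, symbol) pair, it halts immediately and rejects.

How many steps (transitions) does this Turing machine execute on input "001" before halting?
Step 0: [even]001 (head at position 0)
Step 1: δ(even, 0) = (even, 0, R)  ⊢  0[even]01 (head at position 1)
Step 2: δ(even, 0) = (even, 0, R)  ⊢  00[even]1 (head at position 2)
Step 3: δ(even, 1) = (odd, 1, R)  ⊢  001[odd]□ (head at position 3)
Step 4: δ(odd, □) = (qR, □, R)  ⊢  001□[qR]□ (head at position 4)
The machine is in qR, so it halts and rejects.
Number of transitions executed: 4.

Final answer: 4 steps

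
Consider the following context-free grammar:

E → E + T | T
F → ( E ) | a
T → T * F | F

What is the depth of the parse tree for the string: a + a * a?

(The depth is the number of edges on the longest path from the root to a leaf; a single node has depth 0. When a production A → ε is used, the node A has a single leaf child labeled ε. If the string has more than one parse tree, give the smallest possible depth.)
The grammar is unambiguous; the parse tree of a + a * a is:
E → E + T at the root (depth 0).
  Left E (depth 1) → T (2) → F (3) → a (4).
  Right T (depth 1) → T * F; that T (2) → F (3) → a (4); F (2) → a (3).
The longest root-to-leaf paths have 4 edges.
Depth = 4.

Final answer: 4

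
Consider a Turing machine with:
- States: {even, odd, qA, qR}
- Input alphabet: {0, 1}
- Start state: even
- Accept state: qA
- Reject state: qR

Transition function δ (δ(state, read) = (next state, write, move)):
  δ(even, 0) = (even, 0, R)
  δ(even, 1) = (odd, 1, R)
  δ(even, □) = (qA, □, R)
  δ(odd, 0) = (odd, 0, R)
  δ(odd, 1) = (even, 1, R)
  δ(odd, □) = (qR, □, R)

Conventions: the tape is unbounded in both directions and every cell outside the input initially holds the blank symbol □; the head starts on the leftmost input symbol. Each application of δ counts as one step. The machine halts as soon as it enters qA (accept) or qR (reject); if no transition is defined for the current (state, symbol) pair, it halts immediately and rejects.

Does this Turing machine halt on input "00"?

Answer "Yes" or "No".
Step 0: [even]00 (head at position 0)
Step 1: δ(even, 0) = (even, 0, R)  ⊢  0[even]0 (head at position 1)
Step 2: δ(even, 0) = (even, 0, R)  ⊢  00[even]□ (head at position 2)
Step 3: δ(even, □) = (qA, □, R)  ⊢  00□[qA]□ (head at position 3)
The machine is in qA, so it halts and accepts.
It halts after 3 steps.

Final answer: Yes - halts after 3 steps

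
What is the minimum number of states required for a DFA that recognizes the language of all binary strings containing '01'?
Language: binary strings containing '01'
Lower bound (Myhill–Nerode): the prefixes ε, 0, 01 are pairwise distinguishable:
  ε vs 01: suffix ε distinguishes them (ε is rejected, 01 is accepted)
  0 vs 01: suffix ε distinguishes them (0 is rejected, 01 is accepted)
  ε vs 0: suffix 1 distinguishes them (ε·1 = 1 is rejected, 0·1 = 01 is accepted)
So any DFA needs at least 3 states.
Upper bound: a DFA with 3 states exists (one state per class above: 'no progress', 'last symbol 0', and 'seen 01' (accepting sink)).
Minimum states: 3

Final answer: 3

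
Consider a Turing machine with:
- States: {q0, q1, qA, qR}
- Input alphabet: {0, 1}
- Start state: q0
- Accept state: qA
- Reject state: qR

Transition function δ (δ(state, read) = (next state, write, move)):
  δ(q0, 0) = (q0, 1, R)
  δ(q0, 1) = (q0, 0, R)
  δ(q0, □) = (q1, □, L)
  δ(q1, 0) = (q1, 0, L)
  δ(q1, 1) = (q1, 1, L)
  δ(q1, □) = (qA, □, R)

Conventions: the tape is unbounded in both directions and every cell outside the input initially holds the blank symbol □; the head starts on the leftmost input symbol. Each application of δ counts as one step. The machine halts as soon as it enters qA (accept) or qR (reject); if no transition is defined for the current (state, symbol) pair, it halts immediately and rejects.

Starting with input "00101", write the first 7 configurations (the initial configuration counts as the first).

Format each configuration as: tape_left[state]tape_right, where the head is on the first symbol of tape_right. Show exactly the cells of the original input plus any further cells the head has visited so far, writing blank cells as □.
Step 0: [q0]00101 (head at position 0)
Step 1: δ(q0, 0) = (q0, 1, R)  ⊢  1[q0]0101 (head at position 1)
Step 2: δ(q0, 0) = (q0, 1, R)  ⊢  11[q0]101 (head at position 2)
Step 3: δ(q0, 1) = (q0, 0, R)  ⊢  110[q0]01 (head at position 3)
Step 4: δ(q0, 0) = (q0, 1, R)  ⊢  1101[q0]1 (head at position 4)
Step 5: δ(q0, 1) = (q0, 0, R)  ⊢  11010[q0]□ (head at position 5)
Step 6: δ(q0, □) = (q1, □, L)  ⊢  1101[q1]0□ (head at position 4)

Final answer: [q0]00101 ⊢ 1[q0]0101 ⊢ 11[q0]101 ⊢ 110[q0]01 ⊢ 1101[q0]1 ⊢ 11010[q0]□ ⊢ 1101[q1]0□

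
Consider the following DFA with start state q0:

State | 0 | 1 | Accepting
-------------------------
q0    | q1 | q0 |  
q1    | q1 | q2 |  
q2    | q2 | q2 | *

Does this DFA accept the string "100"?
Start in q0.
Read '1': q0 → q0
Read '0': q0 → q1
Read '0': q1 → q1
Final state q1 is not accepting, so the string is rejected.

Final answer: No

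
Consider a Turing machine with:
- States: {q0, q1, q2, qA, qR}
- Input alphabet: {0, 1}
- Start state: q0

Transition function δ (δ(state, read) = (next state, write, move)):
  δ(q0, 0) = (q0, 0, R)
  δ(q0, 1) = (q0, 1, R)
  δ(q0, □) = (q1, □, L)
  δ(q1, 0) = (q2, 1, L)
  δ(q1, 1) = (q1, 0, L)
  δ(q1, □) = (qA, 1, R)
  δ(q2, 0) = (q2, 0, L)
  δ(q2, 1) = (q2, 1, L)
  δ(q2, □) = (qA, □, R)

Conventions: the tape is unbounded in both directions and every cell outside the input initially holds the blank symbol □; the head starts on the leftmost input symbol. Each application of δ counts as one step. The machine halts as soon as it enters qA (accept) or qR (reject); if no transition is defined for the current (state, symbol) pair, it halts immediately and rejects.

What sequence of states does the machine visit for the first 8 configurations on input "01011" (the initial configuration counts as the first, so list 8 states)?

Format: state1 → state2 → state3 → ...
Step 0: [q0]01011 (head at position 0)
Step 1: δ(q0, 0) = (q0, 0, R)  ⊢  0[q0]1011 (head at position 1)
Step 2: δ(q0, 1) = (q0, 1, R)  ⊢  01[q0]011 (head at position 2)
Step 3: δ(q0, 0) = (q0, 0, R)  ⊢  010[q0]11 (head at position 3)
Step 4: δ(q0, 1) = (q0, 1, R)  ⊢  0101[q0]1 (head at position 4)
Step 5: δ(q0, 1) = (q0, 1, R)  ⊢  01011[q0]□ (head at position 5)
Step 6: δ(q0, □) = (q1, □, L)  ⊢  0101[q1]1□ (head at position 4)
Step 7: δ(q1, 1) = (q1, 0, L)  ⊢  010[q1]10□ (head at position 3)
Reading off the states of these 8 configurations: q0 → q0 → q0 → q0 → q0 → q0 → q1 → q1

Final answer: q0 → q0 → q0 → q0 → q0 → q0 → q1 → q1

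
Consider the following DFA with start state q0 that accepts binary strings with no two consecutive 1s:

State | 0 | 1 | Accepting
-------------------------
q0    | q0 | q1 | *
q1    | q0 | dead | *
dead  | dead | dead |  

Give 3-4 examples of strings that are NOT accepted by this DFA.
Any strings that end in a non-accepting state work; for example:
"0111": q0 → q0 → q1 → dead → dead; dead is not accepting → rejected
"1011": q0 → q1 → q0 → q1 → dead; dead is not accepting → rejected
"1110": q0 → q1 → dead → dead → dead; dead is not accepting → rejected
"1111": q0 → q1 → dead → dead → dead; dead is not accepting → rejected

Final answer: "0111", "1011", "1110", "1111"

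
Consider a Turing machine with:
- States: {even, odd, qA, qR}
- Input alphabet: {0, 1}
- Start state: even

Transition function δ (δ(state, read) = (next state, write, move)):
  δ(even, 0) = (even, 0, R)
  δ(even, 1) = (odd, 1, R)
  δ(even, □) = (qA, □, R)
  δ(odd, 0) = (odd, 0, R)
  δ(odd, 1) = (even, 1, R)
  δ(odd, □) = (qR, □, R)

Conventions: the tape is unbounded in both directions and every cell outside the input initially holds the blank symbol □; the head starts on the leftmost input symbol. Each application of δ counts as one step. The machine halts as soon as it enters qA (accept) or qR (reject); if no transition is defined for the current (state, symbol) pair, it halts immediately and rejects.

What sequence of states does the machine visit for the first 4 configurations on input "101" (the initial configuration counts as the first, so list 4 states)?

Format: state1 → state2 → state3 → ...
Step 0: [even]101 (head at position 0)
Step 1: δ(even, 1) = (odd, 1, R)  ⊢  1[odd]01 (head at position 1)
Step 2: δ(odd, 0) = (odd, 0, R)  ⊢  10[odd]1 (head at position 2)
Step 3: δ(odd, 1) = (even, 1, R)  ⊢  101[even]□ (head at position 3)
Reading off the states of these 4 configurations: even → odd → odd → even

Final answer: even → odd → odd → even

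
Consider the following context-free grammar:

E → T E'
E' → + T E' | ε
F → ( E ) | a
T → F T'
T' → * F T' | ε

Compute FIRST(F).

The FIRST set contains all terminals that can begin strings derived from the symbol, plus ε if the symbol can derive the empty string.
FIRST(F): F → ( E ) contributes '(' and F → a contributes 'a', so FIRST(F) = {(, a}. F is not nullable.

Final answer: {(, a}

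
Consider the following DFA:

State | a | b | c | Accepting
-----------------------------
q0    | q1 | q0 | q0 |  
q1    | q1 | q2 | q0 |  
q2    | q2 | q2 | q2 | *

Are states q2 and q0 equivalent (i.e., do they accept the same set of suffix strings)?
Try the suffix ε (the empty string).
From q2: q2 — accepting.
From q0: q0 — not accepting.
The two states disagree on this suffix, so they are not equivalent.

Final answer: No. Distinguishing string: ε (the empty string) - accepted from q2 but not from q0.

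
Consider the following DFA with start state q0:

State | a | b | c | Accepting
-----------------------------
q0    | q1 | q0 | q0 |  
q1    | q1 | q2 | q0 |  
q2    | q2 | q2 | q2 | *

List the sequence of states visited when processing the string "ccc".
q0 → q0 → q0 → q0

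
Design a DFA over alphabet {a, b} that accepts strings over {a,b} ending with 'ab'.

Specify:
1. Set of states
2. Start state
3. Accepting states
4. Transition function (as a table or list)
One valid DFA (any DFA recognizing the same language is acceptable):
States: {q0, q1, q2}
Start: q0
Accepting: {q2}
Transitions (accepting states marked with *):
State | a | b | Accepting
-------------------------
q0    | q1 | q0 |  
q1    | q1 | q2 |  
q2    | q1 | q0 | *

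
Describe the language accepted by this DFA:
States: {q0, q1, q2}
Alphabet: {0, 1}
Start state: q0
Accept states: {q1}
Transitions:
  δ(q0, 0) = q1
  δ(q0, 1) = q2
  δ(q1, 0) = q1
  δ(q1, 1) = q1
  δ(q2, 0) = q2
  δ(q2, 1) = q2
Analyzing the DFA structure:
Start state: q0
Accept states: {q1}
Interpreting what each state remembers (checking against the transitions):
  q0: nothing has been read yet
  q1: the first symbol was 0
  q2: the first symbol was 1 (trap state)
  δ(q0, 0): in q0 (nothing has been read yet), after reading 0 we have: the first symbol was 0 → q1
  δ(q0, 1): in q0 (nothing has been read yet), after reading 1 we have: the first symbol was 1 (trap state) → q2
  δ(q1, 0): in q1 (the first symbol was 0), after reading 0 we have: the first symbol was 0 → q1
  δ(q1, 1): in q1 (the first symbol was 0), after reading 1 we have: the first symbol was 0 → q1
  δ(q2, 0): in q2 (the first symbol was 1 (trap state)), after reading 0 we have: the first symbol was 1 (trap state) → q2
  δ(q2, 1): in q2 (the first symbol was 1 (trap state)), after reading 1 we have: the first symbol was 1 (trap state) → q2
A string is accepted iff it ends in {q1}, i.e. the first symbol was 0.
Language: All binary strings starting with 0

Final answer: All binary strings starting with 0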